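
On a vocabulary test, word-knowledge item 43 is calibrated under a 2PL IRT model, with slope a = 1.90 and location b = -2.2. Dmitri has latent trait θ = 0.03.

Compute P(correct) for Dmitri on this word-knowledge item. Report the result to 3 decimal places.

P(θ) = 1 / (1 + exp(−a(θ − b)))
Exponent: 1.90 × (0.03 − (-2.2)) = 4.2370
1/(1 + e^{-4.2370}) = 0.9858

0.986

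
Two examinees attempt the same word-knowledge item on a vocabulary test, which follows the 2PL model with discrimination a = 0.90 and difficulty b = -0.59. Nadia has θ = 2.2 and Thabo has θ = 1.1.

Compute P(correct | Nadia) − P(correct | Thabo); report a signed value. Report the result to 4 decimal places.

P(θ) = 1 / (1 + exp(−a(θ − b)))
P(Nadia) = 0.9249  [exponent 2.5110]
P(Thabo) = 0.8207  [exponent 1.5210]
Difference = 0.9249 − 0.8207 = 0.1042

0.1042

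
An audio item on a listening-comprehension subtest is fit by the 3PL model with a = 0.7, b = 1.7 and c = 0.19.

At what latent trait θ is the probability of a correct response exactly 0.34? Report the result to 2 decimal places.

-0.42

P(θ) = c + (1 − c) · 1 / (1 + exp(−a(θ − b)))
Remove guessing floor: (0.34 − 0.19)/(1 − 0.19) = 0.1852
logit = ln(0.1852/0.8148) = -1.4816
θ = b + logit/(a) = 1.7 + (-1.4816)/0.7000 = -0.4166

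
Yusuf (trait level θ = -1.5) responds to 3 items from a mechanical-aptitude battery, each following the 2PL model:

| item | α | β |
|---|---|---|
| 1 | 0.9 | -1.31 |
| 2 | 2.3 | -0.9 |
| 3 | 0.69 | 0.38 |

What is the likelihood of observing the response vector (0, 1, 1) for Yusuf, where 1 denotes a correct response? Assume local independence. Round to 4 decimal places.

P(θ) = 1 / (1 + exp(−α(θ − β)))
P_1 = 1/(1+e^{0.1710}) = 0.4574
P_2 = 1/(1+e^{1.3800}) = 0.2010
P_3 = 1/(1+e^{1.2972}) = 0.2146
L = (1−P_1) × P_2 × P_3 = 0.5426 × 0.2010 × 0.2146 = 0.02341

0.0234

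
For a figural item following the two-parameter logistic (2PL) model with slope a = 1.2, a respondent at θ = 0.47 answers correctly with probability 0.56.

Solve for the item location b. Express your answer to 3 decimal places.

0.269

P(θ) = 1 / (1 + exp(−a(θ − b)))
logit(0.56) = ln(0.56/0.44) = 0.2412
b = θ − logit/(a) = 0.47 − 0.2412/1.2000 = 0.2690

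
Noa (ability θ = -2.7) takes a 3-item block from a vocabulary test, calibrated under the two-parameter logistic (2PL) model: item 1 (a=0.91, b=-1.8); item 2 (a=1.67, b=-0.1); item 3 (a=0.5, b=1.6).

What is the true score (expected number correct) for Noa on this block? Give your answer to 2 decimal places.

P(θ) = 1 / (1 + exp(−a(θ − b)))
P_1 = 1/(1+e^{0.8190}) = 0.3060
P_2 = 1/(1+e^{4.3420}) = 0.0128
P_3 = 1/(1+e^{2.1500}) = 0.1043
E[score] = 0.3060 + 0.0128 + 0.1043 = 0.4232

0.42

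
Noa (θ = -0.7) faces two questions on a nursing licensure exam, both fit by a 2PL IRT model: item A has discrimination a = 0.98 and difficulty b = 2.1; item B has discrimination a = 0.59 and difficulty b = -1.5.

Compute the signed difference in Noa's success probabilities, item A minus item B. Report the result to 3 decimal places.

-0.555

P(θ) = 1 / (1 + exp(−a(θ − b)))
P_A = 0.0604
P_B = 0.6159
P_A − P_B = -0.5554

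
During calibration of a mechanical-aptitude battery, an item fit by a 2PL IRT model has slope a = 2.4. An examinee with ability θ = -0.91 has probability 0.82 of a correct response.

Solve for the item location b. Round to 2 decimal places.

-1.54

P(θ) = 1 / (1 + exp(−a(θ − b)))
logit(0.82) = ln(0.82/0.18) = 1.5163
b = θ − logit/(a) = -0.91 − 1.5163/2.4000 = -1.5418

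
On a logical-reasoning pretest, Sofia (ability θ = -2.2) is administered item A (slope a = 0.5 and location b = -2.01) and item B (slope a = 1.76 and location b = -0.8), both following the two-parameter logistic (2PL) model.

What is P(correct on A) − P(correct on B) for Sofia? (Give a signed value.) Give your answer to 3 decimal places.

P(θ) = 1 / (1 + exp(−a(θ − b)))
P_A = 0.4763
P_B = 0.0784
P_A − P_B = 0.3978

0.398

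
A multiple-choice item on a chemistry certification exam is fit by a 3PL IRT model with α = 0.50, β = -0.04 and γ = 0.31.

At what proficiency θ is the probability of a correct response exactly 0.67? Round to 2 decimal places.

0.13

P(θ) = γ + (1 − γ) · 1 / (1 + exp(−α(θ − β)))
Remove guessing floor: (0.67 − 0.31)/(1 − 0.31) = 0.5217
logit = ln(0.5217/0.4783) = 0.0870
θ = β + logit/(α) = -0.04 + 0.0870/0.5000 = 0.1340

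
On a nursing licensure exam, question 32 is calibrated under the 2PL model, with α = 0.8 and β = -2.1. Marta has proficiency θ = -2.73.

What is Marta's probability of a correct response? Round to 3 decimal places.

0.377

P(θ) = 1 / (1 + exp(−α(θ − β)))
Exponent: 0.8 × (-2.73 − (-2.1)) = -0.5040
1/(1 + e^{0.5040}) = 0.3766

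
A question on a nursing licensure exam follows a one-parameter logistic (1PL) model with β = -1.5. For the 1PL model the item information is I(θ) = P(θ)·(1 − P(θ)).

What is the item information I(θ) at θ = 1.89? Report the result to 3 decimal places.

P = 1/(1+e^{-3.3900}) = 0.9674
P(1−P) = 0.9674 × 0.0326 = 0.0315
I = P(1−P) = 0.03155

0.032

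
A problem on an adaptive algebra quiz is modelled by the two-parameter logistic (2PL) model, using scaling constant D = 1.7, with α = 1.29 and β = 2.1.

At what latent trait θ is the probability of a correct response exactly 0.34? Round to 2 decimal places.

P(θ) = 1 / (1 + exp(−D·α(θ − β)))
logit = ln(0.3400/0.6600) = -0.6633
θ = β + logit/(1.7·α) = 2.1 + (-0.6633)/2.1930 = 1.7975

1.80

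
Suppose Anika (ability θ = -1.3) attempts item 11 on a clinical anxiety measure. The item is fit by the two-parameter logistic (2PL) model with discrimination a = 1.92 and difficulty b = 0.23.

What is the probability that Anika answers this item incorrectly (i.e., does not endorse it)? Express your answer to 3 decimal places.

0.950

P(θ) = 1 / (1 + exp(−a(θ − b)))
Exponent: 1.92 × (-1.3 − 0.23) = -2.9376
1/(1 + e^{2.9376}) = 0.0503
P(incorrect) = 1 − 0.0503 = 0.9497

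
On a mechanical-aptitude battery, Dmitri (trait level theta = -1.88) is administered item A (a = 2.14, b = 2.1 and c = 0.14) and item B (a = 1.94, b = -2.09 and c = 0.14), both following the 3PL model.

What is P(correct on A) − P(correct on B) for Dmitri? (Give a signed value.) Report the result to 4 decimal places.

P(theta) = c + (1 − c) · 1 / (1 + exp(−a(theta − b)))
P_A = 0.1402
P_B = 0.6564
P_A − P_B = -0.5162

-0.5162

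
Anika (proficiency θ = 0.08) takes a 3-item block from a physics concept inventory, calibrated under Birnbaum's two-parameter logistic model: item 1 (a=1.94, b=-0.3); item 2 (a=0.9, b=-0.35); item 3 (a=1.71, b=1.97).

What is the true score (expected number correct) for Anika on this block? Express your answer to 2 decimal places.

P(θ) = 1 / (1 + exp(−a(θ − b)))
P_1 = 1/(1+e^{-0.7372}) = 0.6764
P_2 = 1/(1+e^{-0.3870}) = 0.5956
P_3 = 1/(1+e^{3.2319}) = 0.0380
E[score] = 0.6764 + 0.5956 + 0.0380 = 1.3099

1.31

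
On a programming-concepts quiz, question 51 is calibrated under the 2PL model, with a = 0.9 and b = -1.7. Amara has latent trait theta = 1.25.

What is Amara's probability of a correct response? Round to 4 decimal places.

0.9343

P(theta) = 1 / (1 + exp(−a(theta − b)))
Exponent: 0.9 × (1.25 − (-1.7)) = 2.6550
1/(1 + e^{-2.6550}) = 0.9343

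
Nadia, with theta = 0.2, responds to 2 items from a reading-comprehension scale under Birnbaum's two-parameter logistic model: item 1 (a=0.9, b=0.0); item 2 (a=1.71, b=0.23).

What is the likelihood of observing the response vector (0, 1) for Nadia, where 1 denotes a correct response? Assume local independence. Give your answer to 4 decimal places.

0.2217

P(theta) = 1 / (1 + exp(−a(theta − b)))
P_1 = 1/(1+e^{-0.1800}) = 0.5449
P_2 = 1/(1+e^{0.0513}) = 0.4872
L = (1−P_1) × P_2 = 0.4551 × 0.4872 = 0.22172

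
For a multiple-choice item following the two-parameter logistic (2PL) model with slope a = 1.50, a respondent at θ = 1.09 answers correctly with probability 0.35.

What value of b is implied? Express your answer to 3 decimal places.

P(θ) = 1 / (1 + exp(−a(θ − b)))
logit(0.35) = ln(0.35/0.65) = -0.6190
b = θ − logit/(a) = 1.09 − (-0.6190)/1.5000 = 1.5027

1.503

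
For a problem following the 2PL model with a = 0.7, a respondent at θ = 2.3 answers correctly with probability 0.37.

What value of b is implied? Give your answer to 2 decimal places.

P(θ) = 1 / (1 + exp(−a(θ − b)))
logit(0.37) = ln(0.37/0.63) = -0.5322
b = θ − logit/(a) = 2.3 − (-0.5322)/0.7000 = 3.0603

3.06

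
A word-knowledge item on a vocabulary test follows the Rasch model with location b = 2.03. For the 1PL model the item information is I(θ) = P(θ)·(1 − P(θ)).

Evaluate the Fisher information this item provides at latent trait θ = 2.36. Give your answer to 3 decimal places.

P = 1/(1+e^{-0.3300}) = 0.5818
P(1−P) = 0.5818 × 0.4182 = 0.2433
I = P(1−P) = 0.24332

0.243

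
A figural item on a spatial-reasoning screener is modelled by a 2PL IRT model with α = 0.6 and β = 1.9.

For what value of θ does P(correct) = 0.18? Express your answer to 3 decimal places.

-0.627

P(θ) = 1 / (1 + exp(−α(θ − β)))
logit = ln(0.1800/0.8200) = -1.5163
θ = β + logit/(α) = 1.9 + (-1.5163)/0.6000 = -0.6272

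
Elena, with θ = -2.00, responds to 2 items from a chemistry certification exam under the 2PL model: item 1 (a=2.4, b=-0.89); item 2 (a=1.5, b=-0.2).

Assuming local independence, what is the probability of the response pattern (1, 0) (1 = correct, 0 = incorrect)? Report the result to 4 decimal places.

P(θ) = 1 / (1 + exp(−a(θ − b)))
P_1 = 1/(1+e^{2.6640}) = 0.0651
P_2 = 1/(1+e^{2.7000}) = 0.0630
L = P_1 × (1−P_2) = 0.0651 × 0.9370 = 0.06103

0.0610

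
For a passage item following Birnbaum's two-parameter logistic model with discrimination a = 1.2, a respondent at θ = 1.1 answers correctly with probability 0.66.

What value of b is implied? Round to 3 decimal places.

0.547

P(θ) = 1 / (1 + exp(−a(θ − b)))
logit(0.66) = ln(0.66/0.34) = 0.6633
b = θ − logit/(a) = 1.1 − 0.6633/1.2000 = 0.5473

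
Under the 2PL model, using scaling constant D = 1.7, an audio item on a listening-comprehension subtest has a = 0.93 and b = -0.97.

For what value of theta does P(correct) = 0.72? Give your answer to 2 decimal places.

P(theta) = 1 / (1 + exp(−D·a(theta − b)))
logit = ln(0.7200/0.2800) = 0.9445
theta = b + logit/(1.7·a) = -0.97 + 0.9445/1.5810 = -0.3726

-0.37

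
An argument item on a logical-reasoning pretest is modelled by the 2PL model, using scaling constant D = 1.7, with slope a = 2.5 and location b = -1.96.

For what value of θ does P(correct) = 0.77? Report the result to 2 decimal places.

-1.68

P(θ) = 1 / (1 + exp(−D·a(θ − b)))
logit = ln(0.7700/0.2300) = 1.2083
θ = b + logit/(1.7·a) = -1.96 + 1.2083/4.2500 = -1.6757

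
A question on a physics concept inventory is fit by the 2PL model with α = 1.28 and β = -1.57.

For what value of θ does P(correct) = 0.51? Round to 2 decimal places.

P(θ) = 1 / (1 + exp(−α(θ − β)))
logit = ln(0.5100/0.4900) = 0.0400
θ = β + logit/(α) = -1.57 + 0.0400/1.2800 = -1.5387

-1.54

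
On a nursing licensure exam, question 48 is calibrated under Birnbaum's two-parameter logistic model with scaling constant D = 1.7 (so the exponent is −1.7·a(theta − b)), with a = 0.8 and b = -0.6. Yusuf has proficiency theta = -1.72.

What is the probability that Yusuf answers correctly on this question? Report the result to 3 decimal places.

0.179

P(theta) = 1 / (1 + exp(−D·a(theta − b)))
Exponent: 1.7 × 0.8 × (-1.72 − (-0.6)) = -1.5232
1/(1 + e^{1.5232}) = 0.1790
P = 0.1790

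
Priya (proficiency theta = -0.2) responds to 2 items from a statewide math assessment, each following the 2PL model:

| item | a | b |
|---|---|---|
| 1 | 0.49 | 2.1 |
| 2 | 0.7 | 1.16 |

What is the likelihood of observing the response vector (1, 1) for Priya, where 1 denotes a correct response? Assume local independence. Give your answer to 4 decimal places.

0.0681

P(theta) = 1 / (1 + exp(−a(theta − b)))
P_1 = 1/(1+e^{1.1270}) = 0.2447
P_2 = 1/(1+e^{0.9520}) = 0.2785
L = P_1 × P_2 = 0.2447 × 0.2785 = 0.06815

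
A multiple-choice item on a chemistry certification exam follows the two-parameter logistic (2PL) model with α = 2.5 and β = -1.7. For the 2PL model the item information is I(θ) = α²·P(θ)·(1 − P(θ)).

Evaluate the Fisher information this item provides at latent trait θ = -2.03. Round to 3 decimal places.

1.324

P = 1/(1+e^{0.8250}) = 0.3047
P(1−P) = 0.3047 × 0.6953 = 0.2119
I = α² × P(1−P) = 2.5² × 0.2119 = 1.32412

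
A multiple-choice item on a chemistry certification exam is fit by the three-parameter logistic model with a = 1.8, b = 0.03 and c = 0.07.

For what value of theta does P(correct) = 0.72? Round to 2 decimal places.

0.50

P(theta) = c + (1 − c) · 1 / (1 + exp(−a(theta − b)))
Remove guessing floor: (0.72 − 0.07)/(1 − 0.07) = 0.6989
logit = ln(0.6989/0.3011) = 0.8422
theta = b + logit/(a) = 0.03 + 0.8422/1.8000 = 0.4979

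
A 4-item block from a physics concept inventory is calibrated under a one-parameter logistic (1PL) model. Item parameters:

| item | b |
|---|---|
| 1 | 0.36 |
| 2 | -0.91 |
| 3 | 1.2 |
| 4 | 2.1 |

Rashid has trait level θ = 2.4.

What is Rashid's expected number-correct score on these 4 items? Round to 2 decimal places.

P(θ) = 1 / (1 + exp(−(θ − b)))
P_1 = 1/(1+e^{-2.0400}) = 0.8849
P_2 = 1/(1+e^{-3.3100}) = 0.9648
P_3 = 1/(1+e^{-1.2000}) = 0.7685
P_4 = 1/(1+e^{-0.3000}) = 0.5744
E[score] = 0.8849 + 0.9648 + 0.7685 + 0.5744 = 3.1927

3.19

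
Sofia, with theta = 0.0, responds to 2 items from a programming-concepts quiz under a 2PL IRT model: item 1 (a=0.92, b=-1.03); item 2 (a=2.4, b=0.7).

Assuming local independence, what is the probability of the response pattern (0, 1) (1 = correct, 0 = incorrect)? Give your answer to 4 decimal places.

0.0439

P(theta) = 1 / (1 + exp(−a(theta − b)))
P_1 = 1/(1+e^{-0.9476}) = 0.7206
P_2 = 1/(1+e^{1.6800}) = 0.1571
L = (1−P_1) × P_2 = 0.2794 × 0.1571 = 0.04389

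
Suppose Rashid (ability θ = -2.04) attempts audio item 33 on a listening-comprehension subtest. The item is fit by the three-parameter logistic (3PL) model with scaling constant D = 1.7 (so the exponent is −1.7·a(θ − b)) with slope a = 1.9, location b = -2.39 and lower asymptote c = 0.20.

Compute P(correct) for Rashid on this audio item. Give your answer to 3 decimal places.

0.805

P(θ) = c + (1 − c) · 1 / (1 + exp(−D·a(θ − b)))
Exponent: 1.7 × 1.9 × (-2.04 − (-2.39)) = 1.1305
1/(1 + e^{-1.1305}) = 0.7559
P = 0.20 + 0.80 × 0.7559 = 0.8047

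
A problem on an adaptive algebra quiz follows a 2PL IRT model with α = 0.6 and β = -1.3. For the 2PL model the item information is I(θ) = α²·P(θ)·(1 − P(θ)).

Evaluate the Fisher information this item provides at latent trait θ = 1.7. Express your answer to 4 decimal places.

0.0438

P = 1/(1+e^{-1.8000}) = 0.8581
P(1−P) = 0.8581 × 0.1419 = 0.1217
I = α² × P(1−P) = 0.6² × 0.1217 = 0.04382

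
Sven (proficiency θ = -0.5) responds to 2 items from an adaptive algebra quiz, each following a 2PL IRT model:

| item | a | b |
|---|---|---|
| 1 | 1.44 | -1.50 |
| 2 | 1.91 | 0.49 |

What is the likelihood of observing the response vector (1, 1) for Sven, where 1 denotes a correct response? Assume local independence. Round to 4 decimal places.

0.1060

P(θ) = 1 / (1 + exp(−a(θ − b)))
P_1 = 1/(1+e^{-1.4400}) = 0.8085
P_2 = 1/(1+e^{1.8909}) = 0.1311
L = P_1 × P_2 = 0.8085 × 0.1311 = 0.10602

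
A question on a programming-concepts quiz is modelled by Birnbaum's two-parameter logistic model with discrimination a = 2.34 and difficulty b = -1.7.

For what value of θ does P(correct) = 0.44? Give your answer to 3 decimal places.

-1.803

P(θ) = 1 / (1 + exp(−a(θ − b)))
logit = ln(0.4400/0.5600) = -0.2412
θ = b + logit/(a) = -1.7 + (-0.2412)/2.3400 = -1.8031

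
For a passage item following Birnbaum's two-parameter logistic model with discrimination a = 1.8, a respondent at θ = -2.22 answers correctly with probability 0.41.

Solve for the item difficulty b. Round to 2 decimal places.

-2.02

P(θ) = 1 / (1 + exp(−a(θ − b)))
logit(0.41) = ln(0.41/0.59) = -0.3640
b = θ − logit/(a) = -2.22 − (-0.3640)/1.8000 = -2.0178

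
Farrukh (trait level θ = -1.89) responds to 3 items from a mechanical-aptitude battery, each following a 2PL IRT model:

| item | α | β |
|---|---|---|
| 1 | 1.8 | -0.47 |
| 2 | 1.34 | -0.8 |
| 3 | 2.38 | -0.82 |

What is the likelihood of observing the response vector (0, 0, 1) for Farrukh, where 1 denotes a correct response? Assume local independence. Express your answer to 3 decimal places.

0.055

P(θ) = 1 / (1 + exp(−α(θ − β)))
P_1 = 1/(1+e^{2.5560}) = 0.0720
P_2 = 1/(1+e^{1.4606}) = 0.1884
P_3 = 1/(1+e^{2.5466}) = 0.0727
L = (1−P_1) × (1−P_2) × P_3 = 0.9280 × 0.8116 × 0.0727 = 0.05472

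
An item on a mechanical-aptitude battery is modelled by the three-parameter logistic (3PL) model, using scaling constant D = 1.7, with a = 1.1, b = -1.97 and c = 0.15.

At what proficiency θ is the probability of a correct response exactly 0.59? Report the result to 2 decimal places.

P(θ) = c + (1 − c) · 1 / (1 + exp(−D·a(θ − b)))
Remove guessing floor: (0.59 − 0.15)/(1 − 0.15) = 0.5176
logit = ln(0.5176/0.4824) = 0.0706
θ = b + logit/(1.7·a) = -1.97 + 0.0706/1.8700 = -1.9322

-1.93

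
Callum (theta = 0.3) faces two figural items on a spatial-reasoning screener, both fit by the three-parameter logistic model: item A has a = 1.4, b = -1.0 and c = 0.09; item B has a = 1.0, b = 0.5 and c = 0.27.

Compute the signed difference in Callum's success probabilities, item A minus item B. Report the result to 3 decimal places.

P(theta) = c + (1 − c) · 1 / (1 + exp(−a(theta − b)))
P_A = 0.8731
P_B = 0.5986
P_A − P_B = 0.2745

0.274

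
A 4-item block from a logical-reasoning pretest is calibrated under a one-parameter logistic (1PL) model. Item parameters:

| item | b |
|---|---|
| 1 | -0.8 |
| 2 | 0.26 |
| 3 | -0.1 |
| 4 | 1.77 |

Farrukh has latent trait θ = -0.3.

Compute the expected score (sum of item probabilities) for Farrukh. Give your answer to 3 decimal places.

P(θ) = 1 / (1 + exp(−(θ − b)))
P_1 = 1/(1+e^{-0.5000}) = 0.6225
P_2 = 1/(1+e^{0.5600}) = 0.3635
P_3 = 1/(1+e^{0.2000}) = 0.4502
P_4 = 1/(1+e^{2.0700}) = 0.1120
E[score] = 0.6225 + 0.3635 + 0.4502 + 0.1120 = 1.5482

1.548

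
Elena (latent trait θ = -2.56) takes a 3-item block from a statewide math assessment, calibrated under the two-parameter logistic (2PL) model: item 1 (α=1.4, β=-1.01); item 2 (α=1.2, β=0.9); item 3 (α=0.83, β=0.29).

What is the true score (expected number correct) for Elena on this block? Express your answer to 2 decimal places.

P(θ) = 1 / (1 + exp(−α(θ − β)))
P_1 = 1/(1+e^{2.1700}) = 0.1025
P_2 = 1/(1+e^{4.1520}) = 0.0155
P_3 = 1/(1+e^{2.3655}) = 0.0858
E[score] = 0.1025 + 0.0155 + 0.0858 = 0.2038

0.20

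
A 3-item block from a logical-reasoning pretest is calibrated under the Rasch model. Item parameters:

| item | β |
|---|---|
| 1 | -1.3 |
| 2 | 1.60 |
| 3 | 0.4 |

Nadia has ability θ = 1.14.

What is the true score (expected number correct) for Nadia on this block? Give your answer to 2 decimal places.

1.98

P(θ) = 1 / (1 + exp(−(θ − β)))
P_1 = 1/(1+e^{-2.4400}) = 0.9198
P_2 = 1/(1+e^{0.4600}) = 0.3870
P_3 = 1/(1+e^{-0.7400}) = 0.6770
E[score] = 0.9198 + 0.3870 + 0.6770 = 1.9838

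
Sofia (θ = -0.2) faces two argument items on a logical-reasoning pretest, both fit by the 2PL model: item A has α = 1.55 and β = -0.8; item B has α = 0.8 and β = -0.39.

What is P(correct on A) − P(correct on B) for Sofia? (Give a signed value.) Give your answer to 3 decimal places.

0.179

P(θ) = 1 / (1 + exp(−α(θ − β)))
P_A = 0.7171
P_B = 0.5379
P_A − P_B = 0.1791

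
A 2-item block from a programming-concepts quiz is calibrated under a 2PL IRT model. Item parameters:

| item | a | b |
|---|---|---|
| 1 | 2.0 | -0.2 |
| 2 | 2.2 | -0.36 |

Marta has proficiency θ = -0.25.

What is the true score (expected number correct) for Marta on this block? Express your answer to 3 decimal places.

P(θ) = 1 / (1 + exp(−a(θ − b)))
P_1 = 1/(1+e^{0.1000}) = 0.4750
P_2 = 1/(1+e^{-0.2420}) = 0.5602
E[score] = 0.4750 + 0.5602 = 1.0352

1.035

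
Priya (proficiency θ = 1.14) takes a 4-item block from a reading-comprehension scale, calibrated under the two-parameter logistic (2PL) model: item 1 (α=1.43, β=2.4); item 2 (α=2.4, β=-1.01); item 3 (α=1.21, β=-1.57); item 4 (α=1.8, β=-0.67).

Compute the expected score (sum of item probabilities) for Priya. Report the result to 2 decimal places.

3.06

P(θ) = 1 / (1 + exp(−α(θ − β)))
P_1 = 1/(1+e^{1.8018}) = 0.1416
P_2 = 1/(1+e^{-5.1600}) = 0.9943
P_3 = 1/(1+e^{-3.2791}) = 0.9637
P_4 = 1/(1+e^{-3.2580}) = 0.9630
E[score] = 0.1416 + 0.9943 + 0.9637 + 0.9630 = 3.0626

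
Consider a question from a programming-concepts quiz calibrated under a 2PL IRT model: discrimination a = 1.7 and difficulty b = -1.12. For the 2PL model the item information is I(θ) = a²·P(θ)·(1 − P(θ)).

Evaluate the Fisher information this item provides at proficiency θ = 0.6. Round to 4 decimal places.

P = 1/(1+e^{-2.9240}) = 0.9490
P(1−P) = 0.9490 × 0.0510 = 0.0484
I = a² × P(1−P) = 1.7² × 0.0484 = 0.13982

0.1398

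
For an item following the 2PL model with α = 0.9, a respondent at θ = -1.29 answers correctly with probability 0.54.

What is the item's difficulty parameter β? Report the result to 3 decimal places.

-1.468

P(θ) = 1 / (1 + exp(−α(θ − β)))
logit(0.54) = ln(0.54/0.46) = 0.1603
β = θ − logit/(α) = -1.29 − 0.1603/0.9000 = -1.4682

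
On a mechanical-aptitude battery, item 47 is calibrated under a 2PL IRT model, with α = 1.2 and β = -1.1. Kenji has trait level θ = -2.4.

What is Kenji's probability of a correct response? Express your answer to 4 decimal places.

P(θ) = 1 / (1 + exp(−α(θ − β)))
Exponent: 1.2 × (-2.4 − (-1.1)) = -1.5600
1/(1 + e^{1.5600}) = 0.1736

0.1736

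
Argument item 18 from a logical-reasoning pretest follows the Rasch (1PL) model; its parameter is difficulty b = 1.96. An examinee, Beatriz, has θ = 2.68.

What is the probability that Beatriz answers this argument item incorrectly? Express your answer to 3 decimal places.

P(θ) = 1 / (1 + exp(−(θ − b)))
Exponent: (2.68 − 1.96) = 0.7200
1/(1 + e^{-0.7200}) = 0.6726
P = 0.6726
P(incorrect) = 1 − 0.6726 = 0.3274

0.327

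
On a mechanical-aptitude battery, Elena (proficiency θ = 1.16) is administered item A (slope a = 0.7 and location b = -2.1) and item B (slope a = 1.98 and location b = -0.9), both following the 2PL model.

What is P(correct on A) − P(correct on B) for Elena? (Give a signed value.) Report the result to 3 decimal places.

-0.076

P(θ) = 1 / (1 + exp(−a(θ − b)))
P_A = 0.9074
P_B = 0.9834
P_A − P_B = -0.0760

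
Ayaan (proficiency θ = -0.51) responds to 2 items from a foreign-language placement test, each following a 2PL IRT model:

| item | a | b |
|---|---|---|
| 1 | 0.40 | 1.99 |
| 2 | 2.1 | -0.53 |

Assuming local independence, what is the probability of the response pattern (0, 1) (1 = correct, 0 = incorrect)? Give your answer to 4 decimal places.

P(θ) = 1 / (1 + exp(−a(θ − b)))
P_1 = 1/(1+e^{1.0000}) = 0.2689
P_2 = 1/(1+e^{-0.0420}) = 0.5105
L = (1−P_1) × P_2 = 0.7311 × 0.5105 = 0.37320

0.3732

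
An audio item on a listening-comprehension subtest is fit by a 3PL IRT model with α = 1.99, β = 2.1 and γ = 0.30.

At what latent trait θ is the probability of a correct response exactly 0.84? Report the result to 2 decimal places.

P(θ) = γ + (1 − γ) · 1 / (1 + exp(−α(θ − β)))
Remove guessing floor: (0.84 − 0.30)/(1 − 0.30) = 0.7714
logit = ln(0.7714/0.2286) = 1.2164
θ = β + logit/(α) = 2.1 + 1.2164/1.9900 = 2.7113

2.71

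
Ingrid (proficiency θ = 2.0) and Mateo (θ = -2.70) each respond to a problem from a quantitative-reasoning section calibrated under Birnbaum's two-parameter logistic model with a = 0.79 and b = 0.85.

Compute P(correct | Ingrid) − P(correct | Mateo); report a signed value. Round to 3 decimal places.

0.656

P(θ) = 1 / (1 + exp(−a(θ − b)))
P(Ingrid) = 0.7127  [exponent 0.9085]
P(Mateo) = 0.0571  [exponent -2.8045]
Difference = 0.7127 − 0.0571 = 0.6556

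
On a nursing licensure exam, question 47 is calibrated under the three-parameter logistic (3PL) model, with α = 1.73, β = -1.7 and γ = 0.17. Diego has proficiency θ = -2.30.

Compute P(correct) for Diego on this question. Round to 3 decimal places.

P(θ) = γ + (1 − γ) · 1 / (1 + exp(−α(θ − β)))
Exponent: 1.73 × (-2.30 − (-1.7)) = -1.0380
1/(1 + e^{1.0380}) = 0.2615
P = 0.17 + 0.83 × 0.2615 = 0.3871

0.387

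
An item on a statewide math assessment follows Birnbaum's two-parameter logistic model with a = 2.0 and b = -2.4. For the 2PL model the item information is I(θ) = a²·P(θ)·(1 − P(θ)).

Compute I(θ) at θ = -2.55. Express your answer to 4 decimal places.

0.9778

P = 1/(1+e^{0.3000}) = 0.4256
P(1−P) = 0.4256 × 0.5744 = 0.2445
I = a² × P(1−P) = 2.0² × 0.2445 = 0.97783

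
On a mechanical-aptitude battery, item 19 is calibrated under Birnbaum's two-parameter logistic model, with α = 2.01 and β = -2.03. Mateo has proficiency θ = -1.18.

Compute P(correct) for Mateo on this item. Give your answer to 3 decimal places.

0.847

P(θ) = 1 / (1 + exp(−α(θ − β)))
Exponent: 2.01 × (-1.18 − (-2.03)) = 1.7085
1/(1 + e^{-1.7085}) = 0.8466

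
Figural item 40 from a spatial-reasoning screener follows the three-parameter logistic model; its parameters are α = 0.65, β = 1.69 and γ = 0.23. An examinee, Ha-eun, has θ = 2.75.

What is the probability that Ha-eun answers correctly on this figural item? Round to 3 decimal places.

0.743

P(θ) = γ + (1 − γ) · 1 / (1 + exp(−α(θ − β)))
Exponent: 0.65 × (2.75 − 1.69) = 0.6890
1/(1 + e^{-0.6890}) = 0.6657
P = 0.23 + 0.77 × 0.6657 = 0.7426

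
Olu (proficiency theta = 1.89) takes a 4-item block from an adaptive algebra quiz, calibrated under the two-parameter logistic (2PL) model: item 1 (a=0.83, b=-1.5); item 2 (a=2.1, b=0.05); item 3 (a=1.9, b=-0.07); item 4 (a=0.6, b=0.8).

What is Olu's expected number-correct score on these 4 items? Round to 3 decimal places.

P(theta) = 1 / (1 + exp(−a(theta − b)))
P_1 = 1/(1+e^{-2.8137}) = 0.9434
P_2 = 1/(1+e^{-3.8640}) = 0.9794
P_3 = 1/(1+e^{-3.7240}) = 0.9764
P_4 = 1/(1+e^{-0.6540}) = 0.6579
E[score] = 0.9434 + 0.9794 + 0.9764 + 0.6579 = 3.5572

3.557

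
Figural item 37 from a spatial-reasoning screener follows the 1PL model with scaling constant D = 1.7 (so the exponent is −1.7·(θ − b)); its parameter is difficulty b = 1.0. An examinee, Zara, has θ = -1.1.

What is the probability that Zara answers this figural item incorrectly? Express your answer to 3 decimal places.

0.973

P(θ) = 1 / (1 + exp(−D·(θ − b)))
Exponent: 1.7 × (-1.1 − 1.0) = -3.5700
1/(1 + e^{3.5700}) = 0.0274
P = 0.0274
P(incorrect) = 1 − 0.0274 = 0.9726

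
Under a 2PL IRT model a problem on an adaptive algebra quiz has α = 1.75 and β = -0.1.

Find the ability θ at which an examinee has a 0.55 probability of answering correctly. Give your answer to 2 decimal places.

0.01

P(θ) = 1 / (1 + exp(−α(θ − β)))
logit = ln(0.5500/0.4500) = 0.2007
θ = β + logit/(α) = -0.1 + 0.2007/1.7500 = 0.0147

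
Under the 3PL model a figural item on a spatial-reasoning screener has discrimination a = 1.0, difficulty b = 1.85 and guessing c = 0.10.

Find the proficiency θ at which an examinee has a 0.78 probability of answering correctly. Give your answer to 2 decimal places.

2.98

P(θ) = c + (1 − c) · 1 / (1 + exp(−a(θ − b)))
Remove guessing floor: (0.78 − 0.10)/(1 − 0.10) = 0.7556
logit = ln(0.7556/0.2444) = 1.1285
θ = b + logit/(a) = 1.85 + 1.1285/1.0000 = 2.9785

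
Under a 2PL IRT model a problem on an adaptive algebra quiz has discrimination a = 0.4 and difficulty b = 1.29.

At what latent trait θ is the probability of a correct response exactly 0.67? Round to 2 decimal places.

P(θ) = 1 / (1 + exp(−a(θ − b)))
logit = ln(0.6700/0.3300) = 0.7082
θ = b + logit/(a) = 1.29 + 0.7082/0.4000 = 3.0605

3.06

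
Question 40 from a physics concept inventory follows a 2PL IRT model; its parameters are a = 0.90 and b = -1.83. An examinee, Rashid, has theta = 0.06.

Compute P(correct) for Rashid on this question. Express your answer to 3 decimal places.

0.846

P(theta) = 1 / (1 + exp(−a(theta − b)))
Exponent: 0.90 × (0.06 − (-1.83)) = 1.7010
1/(1 + e^{-1.7010}) = 0.8457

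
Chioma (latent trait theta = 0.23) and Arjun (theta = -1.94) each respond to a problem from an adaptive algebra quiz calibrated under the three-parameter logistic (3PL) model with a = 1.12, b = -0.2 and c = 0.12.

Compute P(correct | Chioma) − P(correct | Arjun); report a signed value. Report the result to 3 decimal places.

P(theta) = c + (1 − c) · 1 / (1 + exp(−a(theta − b)))
P(Chioma) = 0.6640  [exponent 0.4816]
P(Arjun) = 0.2297  [exponent -1.9488]
Difference = 0.6640 − 0.2297 = 0.4342

0.434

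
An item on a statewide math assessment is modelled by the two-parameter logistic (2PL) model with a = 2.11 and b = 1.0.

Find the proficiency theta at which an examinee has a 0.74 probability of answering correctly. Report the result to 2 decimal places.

1.50

P(theta) = 1 / (1 + exp(−a(theta − b)))
logit = ln(0.7400/0.2600) = 1.0460
theta = b + logit/(a) = 1.0 + 1.0460/2.1100 = 1.4957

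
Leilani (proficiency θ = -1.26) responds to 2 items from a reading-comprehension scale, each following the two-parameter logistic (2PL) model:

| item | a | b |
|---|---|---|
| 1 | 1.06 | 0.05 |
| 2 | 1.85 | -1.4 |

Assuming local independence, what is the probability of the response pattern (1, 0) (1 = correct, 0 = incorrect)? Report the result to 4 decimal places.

P(θ) = 1 / (1 + exp(−a(θ − b)))
P_1 = 1/(1+e^{1.3886}) = 0.1996
P_2 = 1/(1+e^{-0.2590}) = 0.5644
L = P_1 × (1−P_2) = 0.1996 × 0.4356 = 0.08696

0.0870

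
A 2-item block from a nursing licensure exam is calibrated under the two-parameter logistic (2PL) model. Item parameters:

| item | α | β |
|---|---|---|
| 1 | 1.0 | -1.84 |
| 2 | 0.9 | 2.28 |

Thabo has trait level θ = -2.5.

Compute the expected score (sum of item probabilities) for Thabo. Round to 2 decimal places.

P(θ) = 1 / (1 + exp(−α(θ − β)))
P_1 = 1/(1+e^{0.6600}) = 0.3407
P_2 = 1/(1+e^{4.3020}) = 0.0134
E[score] = 0.3407 + 0.0134 = 0.3541

0.35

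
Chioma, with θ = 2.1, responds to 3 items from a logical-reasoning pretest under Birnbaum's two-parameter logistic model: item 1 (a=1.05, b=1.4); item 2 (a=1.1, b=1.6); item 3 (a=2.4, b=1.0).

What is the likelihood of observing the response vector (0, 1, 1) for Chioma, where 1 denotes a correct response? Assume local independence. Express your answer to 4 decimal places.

0.1918

P(θ) = 1 / (1 + exp(−a(θ − b)))
P_1 = 1/(1+e^{-0.7350}) = 0.6759
P_2 = 1/(1+e^{-0.5500}) = 0.6341
P_3 = 1/(1+e^{-2.6400}) = 0.9334
L = (1−P_1) × P_2 × P_3 = 0.3241 × 0.6341 × 0.9334 = 0.19183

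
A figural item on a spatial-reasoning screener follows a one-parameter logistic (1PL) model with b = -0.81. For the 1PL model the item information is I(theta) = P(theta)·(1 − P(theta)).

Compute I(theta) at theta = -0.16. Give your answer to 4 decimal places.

0.2253

P = 1/(1+e^{-0.6500}) = 0.6570
P(1−P) = 0.6570 × 0.3430 = 0.2253
I = P(1−P) = 0.22535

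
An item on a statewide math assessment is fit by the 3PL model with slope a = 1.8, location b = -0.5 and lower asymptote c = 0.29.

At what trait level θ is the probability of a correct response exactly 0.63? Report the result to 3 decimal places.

P(θ) = c + (1 − c) · 1 / (1 + exp(−a(θ − b)))
Remove guessing floor: (0.63 − 0.29)/(1 − 0.29) = 0.4789
logit = ln(0.4789/0.5211) = -0.0846
θ = b + logit/(a) = -0.5 + (-0.0846)/1.8000 = -0.5470

-0.547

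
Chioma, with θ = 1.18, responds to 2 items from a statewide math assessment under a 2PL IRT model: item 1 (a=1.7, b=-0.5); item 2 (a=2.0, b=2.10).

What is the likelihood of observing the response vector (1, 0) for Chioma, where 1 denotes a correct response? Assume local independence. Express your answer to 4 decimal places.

P(θ) = 1 / (1 + exp(−a(θ − b)))
P_1 = 1/(1+e^{-2.8560}) = 0.9456
P_2 = 1/(1+e^{1.8400}) = 0.1371
L = P_1 × (1−P_2) = 0.9456 × 0.8629 = 0.81603

0.8160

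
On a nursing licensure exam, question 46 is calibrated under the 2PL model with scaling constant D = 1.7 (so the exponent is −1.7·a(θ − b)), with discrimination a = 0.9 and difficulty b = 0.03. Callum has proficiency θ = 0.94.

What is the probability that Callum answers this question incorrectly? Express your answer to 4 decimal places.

0.1990

P(θ) = 1 / (1 + exp(−D·a(θ − b)))
Exponent: 1.7 × 0.9 × (0.94 − 0.03) = 1.3923
1/(1 + e^{-1.3923}) = 0.8010
P = 0.8010
P(incorrect) = 1 − 0.8010 = 0.1990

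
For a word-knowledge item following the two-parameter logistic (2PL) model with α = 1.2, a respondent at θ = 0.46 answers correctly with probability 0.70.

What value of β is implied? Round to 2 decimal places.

P(θ) = 1 / (1 + exp(−α(θ − β)))
logit(0.70) = ln(0.70/0.30) = 0.8473
β = θ − logit/(α) = 0.46 − 0.8473/1.2000 = -0.2461

-0.25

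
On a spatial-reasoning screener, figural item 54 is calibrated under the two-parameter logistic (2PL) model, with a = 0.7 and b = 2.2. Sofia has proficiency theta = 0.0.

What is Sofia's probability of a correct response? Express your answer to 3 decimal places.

0.177

P(theta) = 1 / (1 + exp(−a(theta − b)))
Exponent: 0.7 × (0.0 − 2.2) = -1.5400
1/(1 + e^{1.5400}) = 0.1765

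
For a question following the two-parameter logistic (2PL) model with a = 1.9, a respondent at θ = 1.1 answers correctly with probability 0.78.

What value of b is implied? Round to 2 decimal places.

P(θ) = 1 / (1 + exp(−a(θ − b)))
logit(0.78) = ln(0.78/0.22) = 1.2657
b = θ − logit/(a) = 1.1 − 1.2657/1.9000 = 0.4339

0.43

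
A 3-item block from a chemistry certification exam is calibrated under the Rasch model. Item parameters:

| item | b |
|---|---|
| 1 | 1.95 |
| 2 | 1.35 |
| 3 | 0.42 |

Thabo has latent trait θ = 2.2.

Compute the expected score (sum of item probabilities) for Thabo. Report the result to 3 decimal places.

P(θ) = 1 / (1 + exp(−(θ − b)))
P_1 = 1/(1+e^{-0.2500}) = 0.5622
P_2 = 1/(1+e^{-0.8500}) = 0.7006
P_3 = 1/(1+e^{-1.7800}) = 0.8557
E[score] = 0.5622 + 0.7006 + 0.8557 = 2.1184

2.118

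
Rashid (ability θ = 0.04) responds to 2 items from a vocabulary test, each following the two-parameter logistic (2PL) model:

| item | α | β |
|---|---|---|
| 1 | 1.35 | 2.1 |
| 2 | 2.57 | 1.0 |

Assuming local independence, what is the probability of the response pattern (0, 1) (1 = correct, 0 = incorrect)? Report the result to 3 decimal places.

0.074

P(θ) = 1 / (1 + exp(−α(θ − β)))
P_1 = 1/(1+e^{2.7810}) = 0.0584
P_2 = 1/(1+e^{2.4672}) = 0.0782
L = (1−P_1) × P_2 = 0.9416 × 0.0782 = 0.07363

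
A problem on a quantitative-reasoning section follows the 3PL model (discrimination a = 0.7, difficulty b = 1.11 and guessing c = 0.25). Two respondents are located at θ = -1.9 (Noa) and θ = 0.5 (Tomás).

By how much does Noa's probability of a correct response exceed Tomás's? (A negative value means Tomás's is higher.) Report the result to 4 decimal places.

P(θ) = c + (1 − c) · 1 / (1 + exp(−a(θ − b)))
P(Noa) = 0.3313  [exponent -2.1070]
P(Tomás) = 0.5461  [exponent -0.4270]
Difference = 0.3313 − 0.5461 = -0.2148

-0.2148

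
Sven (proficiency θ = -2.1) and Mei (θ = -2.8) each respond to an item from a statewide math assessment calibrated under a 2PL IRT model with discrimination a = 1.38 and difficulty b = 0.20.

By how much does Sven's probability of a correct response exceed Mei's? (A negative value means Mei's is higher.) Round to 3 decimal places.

0.024

P(θ) = 1 / (1 + exp(−a(θ − b)))
P(Sven) = 0.0402  [exponent -3.1740]
P(Mei) = 0.0157  [exponent -4.1400]
Difference = 0.0402 − 0.0157 = 0.0245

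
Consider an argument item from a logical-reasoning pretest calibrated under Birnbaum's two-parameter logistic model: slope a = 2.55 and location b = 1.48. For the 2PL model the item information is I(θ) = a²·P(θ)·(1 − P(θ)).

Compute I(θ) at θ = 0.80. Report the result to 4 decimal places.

P = 1/(1+e^{1.7340}) = 0.1501
P(1−P) = 0.1501 × 0.8499 = 0.1276
I = a² × P(1−P) = 2.55² × 0.1276 = 0.82942

0.8294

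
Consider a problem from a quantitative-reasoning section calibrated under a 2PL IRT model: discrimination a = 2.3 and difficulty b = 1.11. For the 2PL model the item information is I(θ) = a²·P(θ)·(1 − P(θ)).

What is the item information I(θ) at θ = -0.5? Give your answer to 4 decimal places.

P = 1/(1+e^{3.7030}) = 0.0241
P(1−P) = 0.0241 × 0.9759 = 0.0235
I = a² × P(1−P) = 2.3² × 0.0235 = 0.12420

0.1242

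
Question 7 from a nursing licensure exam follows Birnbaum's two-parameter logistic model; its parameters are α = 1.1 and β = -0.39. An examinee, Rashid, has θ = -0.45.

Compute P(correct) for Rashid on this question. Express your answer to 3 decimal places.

P(θ) = 1 / (1 + exp(−α(θ − β)))
Exponent: 1.1 × (-0.45 − (-0.39)) = -0.0660
1/(1 + e^{0.0660}) = 0.4835

0.484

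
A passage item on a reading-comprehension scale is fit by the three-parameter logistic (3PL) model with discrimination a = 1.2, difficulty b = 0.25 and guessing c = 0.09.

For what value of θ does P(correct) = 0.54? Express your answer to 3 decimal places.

P(θ) = c + (1 − c) · 1 / (1 + exp(−a(θ − b)))
Remove guessing floor: (0.54 − 0.09)/(1 − 0.09) = 0.4945
logit = ln(0.4945/0.5055) = -0.0220
θ = b + logit/(a) = 0.25 + (-0.0220)/1.2000 = 0.2317

0.232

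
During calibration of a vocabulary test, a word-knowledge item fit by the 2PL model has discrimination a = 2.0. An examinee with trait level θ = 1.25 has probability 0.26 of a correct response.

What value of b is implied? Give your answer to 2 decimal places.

1.77

P(θ) = 1 / (1 + exp(−a(θ − b)))
logit(0.26) = ln(0.26/0.74) = -1.0460
b = θ − logit/(a) = 1.25 − (-1.0460)/2.0000 = 1.7730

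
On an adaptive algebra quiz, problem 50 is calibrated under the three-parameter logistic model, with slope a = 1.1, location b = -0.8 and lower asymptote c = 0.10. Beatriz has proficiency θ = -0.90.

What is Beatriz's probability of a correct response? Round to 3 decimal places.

P(θ) = c + (1 − c) · 1 / (1 + exp(−a(θ − b)))
Exponent: 1.1 × (-0.90 − (-0.8)) = -0.1100
1/(1 + e^{0.1100}) = 0.4725
P = 0.10 + 0.90 × 0.4725 = 0.5253

0.525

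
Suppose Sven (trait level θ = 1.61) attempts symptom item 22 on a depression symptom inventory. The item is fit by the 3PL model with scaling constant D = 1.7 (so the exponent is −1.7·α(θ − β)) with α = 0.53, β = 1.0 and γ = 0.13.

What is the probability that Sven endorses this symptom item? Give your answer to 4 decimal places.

0.6816

P(θ) = γ + (1 − γ) · 1 / (1 + exp(−D·α(θ − β)))
Exponent: 1.7 × 0.53 × (1.61 − 1.0) = 0.5496
1/(1 + e^{-0.5496}) = 0.6340
P = 0.13 + 0.87 × 0.6340 = 0.6816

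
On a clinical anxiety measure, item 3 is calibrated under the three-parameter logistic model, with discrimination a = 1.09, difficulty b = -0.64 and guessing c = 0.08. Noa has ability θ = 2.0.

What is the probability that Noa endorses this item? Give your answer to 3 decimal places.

0.951

P(θ) = c + (1 − c) · 1 / (1 + exp(−a(θ − b)))
Exponent: 1.09 × (2.0 − (-0.64)) = 2.8776
1/(1 + e^{-2.8776}) = 0.9467
P = 0.08 + 0.92 × 0.9467 = 0.9510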